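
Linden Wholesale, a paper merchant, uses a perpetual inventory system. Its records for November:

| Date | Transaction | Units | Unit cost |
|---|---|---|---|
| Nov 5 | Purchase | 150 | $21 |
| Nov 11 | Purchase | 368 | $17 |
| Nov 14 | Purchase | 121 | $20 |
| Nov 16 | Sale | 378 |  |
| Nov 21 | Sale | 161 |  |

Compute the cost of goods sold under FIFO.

Nov 16, 378 sold [FIFO — oldest first]: 150 @ $21 + 228 @ $17 = $7,026
Nov 21, 161 sold [FIFO — oldest first]: 140 @ $17 + 21 @ $20 = $2,800
Total COGS = $7,026 + $2,800 = $9,826
Ending inventory: 100 @ $20 = $2,000
Check: goods available $11,826 = COGS $9,826 + ending $2,000

COGS = $9,826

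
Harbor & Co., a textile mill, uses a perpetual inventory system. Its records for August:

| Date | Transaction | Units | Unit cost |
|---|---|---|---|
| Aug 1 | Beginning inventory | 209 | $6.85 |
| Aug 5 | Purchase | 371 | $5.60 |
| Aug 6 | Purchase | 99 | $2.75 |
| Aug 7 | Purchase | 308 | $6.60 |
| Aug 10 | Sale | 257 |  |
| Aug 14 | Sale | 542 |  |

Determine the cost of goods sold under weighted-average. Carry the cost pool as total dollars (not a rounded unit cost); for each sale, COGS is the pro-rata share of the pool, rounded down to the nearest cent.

After Aug 1: 209 on hand, pool $1,431.65 (≈ $6.8500 each)
After Aug 5: 580 on hand, pool $3,509.25 (≈ $6.0504 each)
After Aug 6: 679 on hand, pool $3,781.50 (≈ $5.5692 each)
After Aug 7: 987 on hand, pool $5,814.30 (≈ $5.8909 each)
Aug 10, sell 257: 257/987 × $5,814.30 → $1,513.95
Aug 14, sell 542: 542/730 × $4,300.35 → $3,192.86
Total COGS = $1,513.95 + $3,192.86 = $4,706.81
Ending inventory (cost pool remaining) = $1,107.49

COGS = $4,706.81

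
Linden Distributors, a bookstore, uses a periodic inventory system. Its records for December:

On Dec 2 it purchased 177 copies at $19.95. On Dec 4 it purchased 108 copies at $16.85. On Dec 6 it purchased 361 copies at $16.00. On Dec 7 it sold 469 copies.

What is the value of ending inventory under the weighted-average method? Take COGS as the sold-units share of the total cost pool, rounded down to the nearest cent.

Ending inventory = $3,048.72

Dec 7, sell 469: 469/646 × $11,126.95 → $8,078.23
Ending inventory (cost pool remaining) = $3,048.72
Check: goods available $11,126.95 = COGS $8,078.23 + ending $3,048.72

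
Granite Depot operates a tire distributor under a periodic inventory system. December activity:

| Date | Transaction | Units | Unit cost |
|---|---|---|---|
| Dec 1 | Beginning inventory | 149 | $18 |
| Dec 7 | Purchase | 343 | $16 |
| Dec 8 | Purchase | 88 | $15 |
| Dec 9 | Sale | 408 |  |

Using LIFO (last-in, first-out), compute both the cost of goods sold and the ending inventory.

Dec 9, 408 sold [LIFO — newest first]: 88 @ $15 + 320 @ $16 = $6,440
Ending inventory: 149 @ $18 + 23 @ $16 = $3,050
Check: goods available $9,490 = COGS $6,440 + ending $3,050

COGS = $6,440; ending inventory = $3,050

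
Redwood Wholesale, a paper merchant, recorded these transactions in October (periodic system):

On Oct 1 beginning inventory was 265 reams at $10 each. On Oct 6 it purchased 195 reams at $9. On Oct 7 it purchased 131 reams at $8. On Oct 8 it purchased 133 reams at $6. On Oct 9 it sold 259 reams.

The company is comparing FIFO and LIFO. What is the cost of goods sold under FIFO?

FIFO COGS: 259 @ $10 = $2,590
LIFO COGS: 133 @ $6 + 126 @ $8 = $1,806

COGS = $2,590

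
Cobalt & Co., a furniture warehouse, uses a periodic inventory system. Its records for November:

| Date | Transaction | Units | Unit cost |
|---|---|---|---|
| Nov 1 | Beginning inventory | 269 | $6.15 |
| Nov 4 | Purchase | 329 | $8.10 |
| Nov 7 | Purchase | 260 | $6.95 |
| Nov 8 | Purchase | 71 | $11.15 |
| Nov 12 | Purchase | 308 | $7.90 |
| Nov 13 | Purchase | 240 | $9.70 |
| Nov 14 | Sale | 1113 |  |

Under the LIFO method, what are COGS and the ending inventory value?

COGS = $9,255.25; ending inventory = $2,423.85

Nov 14, 1113 sold [LIFO — newest first]: 240 @ $9.70 + 308 @ $7.90 + 71 @ $11.15 + 260 @ $6.95 + 234 @ $8.10 = $9,255.25
Ending inventory: 269 @ $6.15 + 95 @ $8.10 = $2,423.85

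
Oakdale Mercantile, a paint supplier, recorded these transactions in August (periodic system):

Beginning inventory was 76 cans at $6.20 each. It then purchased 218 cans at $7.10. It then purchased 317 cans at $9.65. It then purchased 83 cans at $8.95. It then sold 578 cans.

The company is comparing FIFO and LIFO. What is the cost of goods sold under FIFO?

COGS = $4,759.60

FIFO COGS: 76 @ $6.20 + 218 @ $7.10 + 284 @ $9.65 = $4,759.60
LIFO COGS: 83 @ $8.95 + 317 @ $9.65 + 178 @ $7.10 = $5,065.70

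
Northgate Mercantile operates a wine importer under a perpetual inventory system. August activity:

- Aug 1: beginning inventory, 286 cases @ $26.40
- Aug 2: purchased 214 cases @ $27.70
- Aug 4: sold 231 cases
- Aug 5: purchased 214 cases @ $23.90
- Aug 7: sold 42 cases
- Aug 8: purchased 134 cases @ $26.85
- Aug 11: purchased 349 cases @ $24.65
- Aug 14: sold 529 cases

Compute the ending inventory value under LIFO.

Aug 4, 231 sold [LIFO — newest first]: 214 @ $27.70 + 17 @ $26.40 = $6,376.60
Aug 7, 42 sold [LIFO — newest first]: 42 @ $23.90 = $1,003.80
Aug 14, 529 sold [LIFO — newest first]: 349 @ $24.65 + 134 @ $26.85 + 46 @ $23.90 = $13,300.15
Total COGS = $6,376.60 + $1,003.80 + $13,300.15 = $20,680.55
Ending inventory: 269 @ $26.40 + 126 @ $23.90 = $10,113.00

Ending inventory = $10,113.00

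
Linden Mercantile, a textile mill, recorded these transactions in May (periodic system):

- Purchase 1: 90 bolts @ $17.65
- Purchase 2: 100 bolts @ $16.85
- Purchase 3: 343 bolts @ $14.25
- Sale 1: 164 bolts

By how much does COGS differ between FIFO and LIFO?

FIFO COGS: 90 @ $17.65 + 74 @ $16.85 = $2,835.40
LIFO COGS: 164 @ $14.25 = $2,337.00
Difference = |$2,835.40 − $2,337.00| = $498.40

$498.40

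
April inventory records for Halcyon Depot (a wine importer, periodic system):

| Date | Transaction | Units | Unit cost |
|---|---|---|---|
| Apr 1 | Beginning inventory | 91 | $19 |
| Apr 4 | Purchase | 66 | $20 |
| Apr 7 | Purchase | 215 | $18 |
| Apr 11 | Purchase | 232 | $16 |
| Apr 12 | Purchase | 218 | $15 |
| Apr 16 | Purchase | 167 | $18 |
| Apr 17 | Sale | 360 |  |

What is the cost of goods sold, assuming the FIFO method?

Apr 17, 360 sold [FIFO — oldest first]: 91 @ $19 + 66 @ $20 + 203 @ $18 = $6,703
Ending inventory: 12 @ $18 + 232 @ $16 + 218 @ $15 + 167 @ $18 = $10,204

COGS = $6,703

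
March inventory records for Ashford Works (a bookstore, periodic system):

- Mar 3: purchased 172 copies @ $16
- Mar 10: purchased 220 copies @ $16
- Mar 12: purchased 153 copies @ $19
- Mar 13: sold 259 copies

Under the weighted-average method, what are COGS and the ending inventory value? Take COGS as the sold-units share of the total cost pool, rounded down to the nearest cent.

Mar 13, sell 259: 259/545 × $9,179.00 → $4,362.13
Ending inventory (cost pool remaining) = $4,816.87

COGS = $4,362.13; ending inventory = $4,816.87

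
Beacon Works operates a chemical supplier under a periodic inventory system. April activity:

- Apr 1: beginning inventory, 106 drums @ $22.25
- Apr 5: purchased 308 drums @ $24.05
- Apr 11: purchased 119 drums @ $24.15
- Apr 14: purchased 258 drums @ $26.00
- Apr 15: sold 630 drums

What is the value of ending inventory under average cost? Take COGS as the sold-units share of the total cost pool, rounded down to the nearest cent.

Apr 15, sell 630: 630/791 × $19,347.75 → $15,409.71
Ending inventory (cost pool remaining) = $3,938.04

Ending inventory = $3,938.04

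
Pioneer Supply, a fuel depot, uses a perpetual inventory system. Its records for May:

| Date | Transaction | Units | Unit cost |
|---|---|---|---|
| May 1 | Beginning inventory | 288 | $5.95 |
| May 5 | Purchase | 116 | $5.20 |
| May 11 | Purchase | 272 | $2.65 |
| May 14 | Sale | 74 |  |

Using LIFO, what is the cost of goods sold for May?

COGS = $196.10

May 14, 74 sold [LIFO — newest first]: 74 @ $2.65 = $196.10
Ending inventory: 288 @ $5.95 + 116 @ $5.20 + 198 @ $2.65 = $2,841.50
Check: goods available $3,037.60 = COGS $196.10 + ending $2,841.50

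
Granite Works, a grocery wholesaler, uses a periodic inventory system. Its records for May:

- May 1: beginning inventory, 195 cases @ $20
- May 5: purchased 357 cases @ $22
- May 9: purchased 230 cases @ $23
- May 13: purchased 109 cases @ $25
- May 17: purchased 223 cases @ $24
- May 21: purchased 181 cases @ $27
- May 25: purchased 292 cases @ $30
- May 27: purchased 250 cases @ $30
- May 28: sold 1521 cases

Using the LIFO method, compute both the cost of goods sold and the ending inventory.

May 28, 1521 sold [LIFO — newest first]: 250 @ $30 + 292 @ $30 + 181 @ $27 + 223 @ $24 + 109 @ $25 + 230 @ $23 + 236 @ $22 = $39,706
Ending inventory: 195 @ $20 + 121 @ $22 = $6,562
Check: goods available $46,268 = COGS $39,706 + ending $6,562

COGS = $39,706; ending inventory = $6,562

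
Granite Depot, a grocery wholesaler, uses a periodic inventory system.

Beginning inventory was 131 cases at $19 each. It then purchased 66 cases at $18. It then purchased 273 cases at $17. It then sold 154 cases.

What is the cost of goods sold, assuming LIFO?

Sale 1 (154) [LIFO — newest first]: 154 @ $17 = $2,618
Ending inventory: 131 @ $19 + 66 @ $18 + 119 @ $17 = $5,700

COGS = $2,618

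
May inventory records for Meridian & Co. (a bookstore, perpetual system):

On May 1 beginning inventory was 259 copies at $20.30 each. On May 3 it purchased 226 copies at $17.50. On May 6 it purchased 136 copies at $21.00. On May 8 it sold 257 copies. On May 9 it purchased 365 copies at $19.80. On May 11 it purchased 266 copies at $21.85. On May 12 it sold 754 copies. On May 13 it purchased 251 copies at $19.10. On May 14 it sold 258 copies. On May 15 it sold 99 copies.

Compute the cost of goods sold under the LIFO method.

May 8, 257 sold [LIFO — newest first]: 136 @ $21.00 + 121 @ $17.50 = $4,973.50
May 12, 754 sold [LIFO — newest first]: 266 @ $21.85 + 365 @ $19.80 + 105 @ $17.50 + 18 @ $20.30 = $15,242.00
May 14, 258 sold [LIFO — newest first]: 251 @ $19.10 + 7 @ $20.30 = $4,936.20
May 15, 99 sold [LIFO — newest first]: 99 @ $20.30 = $2,009.70
Total COGS = $4,973.50 + $15,242.00 + $4,936.20 + $2,009.70 = $27,161.40
Ending inventory: 135 @ $20.30 = $2,740.50

COGS = $27,161.40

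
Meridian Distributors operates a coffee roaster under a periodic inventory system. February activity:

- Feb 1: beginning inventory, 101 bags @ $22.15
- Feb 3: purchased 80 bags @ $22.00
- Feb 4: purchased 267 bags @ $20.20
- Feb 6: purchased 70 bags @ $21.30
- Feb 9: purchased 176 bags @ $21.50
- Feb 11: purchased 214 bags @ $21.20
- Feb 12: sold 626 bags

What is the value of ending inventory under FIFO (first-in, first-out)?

Ending inventory = $5,998.80

Feb 12, 626 sold [FIFO — oldest first]: 101 @ $22.15 + 80 @ $22.00 + 267 @ $20.20 + 70 @ $21.30 + 108 @ $21.50 = $13,203.55
Ending inventory: 68 @ $21.50 + 214 @ $21.20 = $5,998.80
Check: goods available $19,202.35 = COGS $13,203.55 + ending $5,998.80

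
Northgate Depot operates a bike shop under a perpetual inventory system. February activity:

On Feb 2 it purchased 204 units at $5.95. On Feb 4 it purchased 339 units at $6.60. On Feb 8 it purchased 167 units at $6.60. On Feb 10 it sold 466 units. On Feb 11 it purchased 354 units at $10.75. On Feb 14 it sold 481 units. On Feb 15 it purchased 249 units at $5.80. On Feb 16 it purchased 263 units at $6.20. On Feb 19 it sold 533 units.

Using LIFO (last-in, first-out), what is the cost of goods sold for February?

Feb 10, 466 sold [LIFO — newest first]: 167 @ $6.60 + 299 @ $6.60 = $3,075.60
Feb 14, 481 sold [LIFO — newest first]: 354 @ $10.75 + 40 @ $6.60 + 87 @ $5.95 = $4,587.15
Feb 19, 533 sold [LIFO — newest first]: 263 @ $6.20 + 249 @ $5.80 + 21 @ $5.95 = $3,199.75
Total COGS = $3,075.60 + $4,587.15 + $3,199.75 = $10,862.50
Ending inventory: 96 @ $5.95 = $571.20

COGS = $10,862.50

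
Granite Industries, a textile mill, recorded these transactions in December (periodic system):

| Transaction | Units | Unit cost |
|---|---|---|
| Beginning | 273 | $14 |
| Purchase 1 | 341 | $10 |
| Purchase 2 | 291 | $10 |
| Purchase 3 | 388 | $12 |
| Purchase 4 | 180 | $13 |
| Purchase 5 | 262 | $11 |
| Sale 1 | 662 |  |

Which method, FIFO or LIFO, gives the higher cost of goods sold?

FIFO COGS: 273 @ $14 + 341 @ $10 + 48 @ $10 = $7,712
LIFO COGS: 262 @ $11 + 180 @ $13 + 220 @ $12 = $7,862

LIFO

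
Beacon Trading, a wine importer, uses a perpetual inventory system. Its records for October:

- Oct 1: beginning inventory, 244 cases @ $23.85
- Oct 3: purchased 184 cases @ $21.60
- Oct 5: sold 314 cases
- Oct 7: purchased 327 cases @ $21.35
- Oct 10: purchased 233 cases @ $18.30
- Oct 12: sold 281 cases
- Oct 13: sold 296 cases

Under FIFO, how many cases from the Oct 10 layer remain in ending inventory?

97

Oct 5, 314 sold [FIFO — oldest first]: 244 @ $23.85 + 70 @ $21.60 = $7,331.40
Oct 12, 281 sold [FIFO — oldest first]: 114 @ $21.60 + 167 @ $21.35 = $6,027.85
Oct 13, 296 sold [FIFO — oldest first]: 160 @ $21.35 + 136 @ $18.30 = $5,904.80
Total COGS = $7,331.40 + $6,027.85 + $5,904.80 = $19,264.05
Ending inventory: 97 @ $18.30 = $1,775.10
Check: goods available $21,039.15 = COGS $19,264.05 + ending $1,775.10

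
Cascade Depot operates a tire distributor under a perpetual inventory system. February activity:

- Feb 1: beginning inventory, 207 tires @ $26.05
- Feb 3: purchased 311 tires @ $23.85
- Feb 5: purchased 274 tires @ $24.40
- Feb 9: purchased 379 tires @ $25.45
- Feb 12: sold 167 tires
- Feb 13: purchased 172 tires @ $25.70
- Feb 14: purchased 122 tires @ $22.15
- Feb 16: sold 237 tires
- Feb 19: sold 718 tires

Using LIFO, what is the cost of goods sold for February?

COGS = $27,627.60

Feb 12, 167 sold [LIFO — newest first]: 167 @ $25.45 = $4,250.15
Feb 16, 237 sold [LIFO — newest first]: 122 @ $22.15 + 115 @ $25.70 = $5,657.80
Feb 19, 718 sold [LIFO — newest first]: 57 @ $25.70 + 212 @ $25.45 + 274 @ $24.40 + 175 @ $23.85 = $17,719.65
Total COGS = $4,250.15 + $5,657.80 + $17,719.65 = $27,627.60
Ending inventory: 207 @ $26.05 + 136 @ $23.85 = $8,635.95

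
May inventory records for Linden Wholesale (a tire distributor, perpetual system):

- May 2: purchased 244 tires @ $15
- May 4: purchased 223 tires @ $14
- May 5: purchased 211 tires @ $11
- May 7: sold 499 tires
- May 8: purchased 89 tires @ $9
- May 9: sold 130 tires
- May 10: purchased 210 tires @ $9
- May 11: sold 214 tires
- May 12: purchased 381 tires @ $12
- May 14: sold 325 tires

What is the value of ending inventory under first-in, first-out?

Ending inventory = $2,280

May 7, 499 sold [FIFO — oldest first]: 244 @ $15 + 223 @ $14 + 32 @ $11 = $7,134
May 9, 130 sold [FIFO — oldest first]: 130 @ $11 = $1,430
May 11, 214 sold [FIFO — oldest first]: 49 @ $11 + 89 @ $9 + 76 @ $9 = $2,024
May 14, 325 sold [FIFO — oldest first]: 134 @ $9 + 191 @ $12 = $3,498
Total COGS = $7,134 + $1,430 + $2,024 + $3,498 = $14,086
Ending inventory: 190 @ $12 = $2,280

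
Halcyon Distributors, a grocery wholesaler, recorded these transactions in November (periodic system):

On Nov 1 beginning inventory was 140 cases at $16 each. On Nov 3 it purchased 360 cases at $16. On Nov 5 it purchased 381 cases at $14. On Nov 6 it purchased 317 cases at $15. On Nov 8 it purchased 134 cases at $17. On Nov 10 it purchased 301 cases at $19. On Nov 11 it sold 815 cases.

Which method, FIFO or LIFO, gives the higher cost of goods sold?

FIFO COGS: 140 @ $16 + 360 @ $16 + 315 @ $14 = $12,410
LIFO COGS: 301 @ $19 + 134 @ $17 + 317 @ $15 + 63 @ $14 = $13,634

LIFO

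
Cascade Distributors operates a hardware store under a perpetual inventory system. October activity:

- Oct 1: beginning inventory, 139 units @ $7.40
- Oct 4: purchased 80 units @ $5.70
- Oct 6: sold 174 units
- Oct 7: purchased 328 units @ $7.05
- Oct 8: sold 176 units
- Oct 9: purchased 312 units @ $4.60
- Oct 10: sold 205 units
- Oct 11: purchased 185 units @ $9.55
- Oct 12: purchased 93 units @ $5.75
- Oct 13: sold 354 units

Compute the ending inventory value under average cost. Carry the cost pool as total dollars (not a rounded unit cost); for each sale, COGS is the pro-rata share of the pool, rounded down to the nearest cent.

Ending inventory = $1,560.88

After Oct 1: 139 on hand, pool $1,028.60 (≈ $7.4000 each)
After Oct 4: 219 on hand, pool $1,484.60 (≈ $6.7790 each)
Oct 6, sell 174: 174/219 × $1,484.60 → $1,179.54
After Oct 7: 373 on hand, pool $2,617.46 (≈ $7.0173 each)
Oct 8, sell 176: 176/373 × $2,617.46 → $1,235.04
After Oct 9: 509 on hand, pool $2,817.62 (≈ $5.5356 each)
Oct 10, sell 205: 205/509 × $2,817.62 → $1,134.79
After Oct 11: 489 on hand, pool $3,449.58 (≈ $7.0544 each)
After Oct 12: 582 on hand, pool $3,984.33 (≈ $6.8459 each)
Oct 13, sell 354: 354/582 × $3,984.33 → $2,423.45
Total COGS = $1,179.54 + $1,235.04 + $1,134.79 + $2,423.45 = $5,972.82
Ending inventory (cost pool remaining) = $1,560.88
Check: goods available $7,533.70 = COGS $5,972.82 + ending $1,560.88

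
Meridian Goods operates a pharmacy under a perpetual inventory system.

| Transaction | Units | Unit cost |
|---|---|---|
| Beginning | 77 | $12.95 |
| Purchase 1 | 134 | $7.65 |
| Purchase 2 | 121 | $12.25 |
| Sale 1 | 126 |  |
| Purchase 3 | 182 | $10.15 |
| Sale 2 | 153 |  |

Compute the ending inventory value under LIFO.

Ending inventory = $2,278.35

Sale 1 (126) [LIFO — newest first]: 121 @ $12.25 + 5 @ $7.65 = $1,520.50
Sale 2 (153) [LIFO — newest first]: 153 @ $10.15 = $1,552.95
Total COGS = $1,520.50 + $1,552.95 = $3,073.45
Ending inventory: 77 @ $12.95 + 129 @ $7.65 + 29 @ $10.15 = $2,278.35
Check: goods available $5,351.80 = COGS $3,073.45 + ending $2,278.35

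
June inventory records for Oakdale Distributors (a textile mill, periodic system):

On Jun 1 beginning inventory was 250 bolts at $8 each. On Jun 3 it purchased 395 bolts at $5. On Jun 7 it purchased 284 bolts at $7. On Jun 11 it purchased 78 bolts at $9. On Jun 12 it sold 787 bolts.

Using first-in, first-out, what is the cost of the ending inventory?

Ending inventory = $1,696

Jun 12, 787 sold [FIFO — oldest first]: 250 @ $8 + 395 @ $5 + 142 @ $7 = $4,969
Ending inventory: 142 @ $7 + 78 @ $9 = $1,696
Check: goods available $6,665 = COGS $4,969 + ending $1,696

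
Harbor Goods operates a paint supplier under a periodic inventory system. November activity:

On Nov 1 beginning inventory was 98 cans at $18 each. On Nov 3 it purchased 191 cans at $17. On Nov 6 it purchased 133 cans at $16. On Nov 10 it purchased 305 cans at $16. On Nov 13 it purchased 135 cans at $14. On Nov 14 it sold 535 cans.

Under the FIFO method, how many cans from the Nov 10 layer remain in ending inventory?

Nov 14, 535 sold [FIFO — oldest first]: 98 @ $18 + 191 @ $17 + 133 @ $16 + 113 @ $16 = $8,947
Ending inventory: 192 @ $16 + 135 @ $14 = $4,962

192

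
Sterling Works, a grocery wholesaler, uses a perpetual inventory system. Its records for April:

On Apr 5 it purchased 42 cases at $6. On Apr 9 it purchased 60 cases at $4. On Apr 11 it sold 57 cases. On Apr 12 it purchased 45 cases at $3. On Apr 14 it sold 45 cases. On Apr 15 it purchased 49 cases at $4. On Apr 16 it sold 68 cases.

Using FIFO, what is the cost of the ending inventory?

Ending inventory = $104

Apr 11, 57 sold [FIFO — oldest first]: 42 @ $6 + 15 @ $4 = $312
Apr 14, 45 sold [FIFO — oldest first]: 45 @ $4 = $180
Apr 16, 68 sold [FIFO — oldest first]: 45 @ $3 + 23 @ $4 = $227
Total COGS = $312 + $180 + $227 = $719
Ending inventory: 26 @ $4 = $104
Check: goods available $823 = COGS $719 + ending $104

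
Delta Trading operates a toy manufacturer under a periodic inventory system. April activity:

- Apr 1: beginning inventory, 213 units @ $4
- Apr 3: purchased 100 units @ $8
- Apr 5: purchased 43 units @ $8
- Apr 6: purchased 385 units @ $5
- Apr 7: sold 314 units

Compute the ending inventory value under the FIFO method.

Apr 7, 314 sold [FIFO — oldest first]: 213 @ $4 + 100 @ $8 + 1 @ $8 = $1,660
Ending inventory: 42 @ $8 + 385 @ $5 = $2,261

Ending inventory = $2,261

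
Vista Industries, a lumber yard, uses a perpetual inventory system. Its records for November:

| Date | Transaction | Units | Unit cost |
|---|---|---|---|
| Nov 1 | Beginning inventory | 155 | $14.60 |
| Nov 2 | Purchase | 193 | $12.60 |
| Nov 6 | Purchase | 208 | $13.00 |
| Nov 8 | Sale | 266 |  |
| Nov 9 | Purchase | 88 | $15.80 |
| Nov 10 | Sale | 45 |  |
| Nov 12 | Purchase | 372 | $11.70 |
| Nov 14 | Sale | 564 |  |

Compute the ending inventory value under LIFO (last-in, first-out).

Ending inventory = $2,058.60

Nov 8, 266 sold [LIFO — newest first]: 208 @ $13.00 + 58 @ $12.60 = $3,434.80
Nov 10, 45 sold [LIFO — newest first]: 45 @ $15.80 = $711.00
Nov 14, 564 sold [LIFO — newest first]: 372 @ $11.70 + 43 @ $15.80 + 135 @ $12.60 + 14 @ $14.60 = $6,937.20
Total COGS = $3,434.80 + $711.00 + $6,937.20 = $11,083.00
Ending inventory: 141 @ $14.60 = $2,058.60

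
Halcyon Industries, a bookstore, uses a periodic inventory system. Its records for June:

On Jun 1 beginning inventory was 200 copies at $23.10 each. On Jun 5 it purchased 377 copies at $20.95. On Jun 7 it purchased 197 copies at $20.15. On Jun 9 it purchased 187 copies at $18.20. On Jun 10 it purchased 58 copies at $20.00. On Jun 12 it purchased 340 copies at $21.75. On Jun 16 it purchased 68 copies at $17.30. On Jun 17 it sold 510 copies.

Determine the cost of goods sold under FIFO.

Jun 17, 510 sold [FIFO — oldest first]: 200 @ $23.10 + 310 @ $20.95 = $11,114.50
Ending inventory: 67 @ $20.95 + 197 @ $20.15 + 187 @ $18.20 + 58 @ $20.00 + 340 @ $21.75 + 68 @ $17.30 = $18,508.00

COGS = $11,114.50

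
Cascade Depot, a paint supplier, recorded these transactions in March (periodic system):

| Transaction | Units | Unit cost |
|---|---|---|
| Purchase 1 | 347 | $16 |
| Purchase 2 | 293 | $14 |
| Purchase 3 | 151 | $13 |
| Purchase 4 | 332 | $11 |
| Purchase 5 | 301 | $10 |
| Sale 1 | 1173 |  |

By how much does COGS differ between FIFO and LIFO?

FIFO COGS: 347 @ $16 + 293 @ $14 + 151 @ $13 + 332 @ $11 + 50 @ $10 = $15,769
LIFO COGS: 301 @ $10 + 332 @ $11 + 151 @ $13 + 293 @ $14 + 96 @ $16 = $14,263
Difference = |$15,769 − $14,263| = $1,506

$1,506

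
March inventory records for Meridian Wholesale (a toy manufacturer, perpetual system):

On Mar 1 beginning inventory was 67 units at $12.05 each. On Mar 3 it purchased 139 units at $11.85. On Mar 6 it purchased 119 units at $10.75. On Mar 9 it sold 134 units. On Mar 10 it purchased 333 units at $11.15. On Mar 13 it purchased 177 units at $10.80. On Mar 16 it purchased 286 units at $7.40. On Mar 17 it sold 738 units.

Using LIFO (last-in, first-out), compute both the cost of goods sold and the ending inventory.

Mar 9, 134 sold [LIFO — newest first]: 119 @ $10.75 + 15 @ $11.85 = $1,457.00
Mar 17, 738 sold [LIFO — newest first]: 286 @ $7.40 + 177 @ $10.80 + 275 @ $11.15 = $7,094.25
Total COGS = $1,457.00 + $7,094.25 = $8,551.25
Ending inventory: 67 @ $12.05 + 124 @ $11.85 + 58 @ $11.15 = $2,923.45
Check: goods available $11,474.70 = COGS $8,551.25 + ending $2,923.45

COGS = $8,551.25; ending inventory = $2,923.45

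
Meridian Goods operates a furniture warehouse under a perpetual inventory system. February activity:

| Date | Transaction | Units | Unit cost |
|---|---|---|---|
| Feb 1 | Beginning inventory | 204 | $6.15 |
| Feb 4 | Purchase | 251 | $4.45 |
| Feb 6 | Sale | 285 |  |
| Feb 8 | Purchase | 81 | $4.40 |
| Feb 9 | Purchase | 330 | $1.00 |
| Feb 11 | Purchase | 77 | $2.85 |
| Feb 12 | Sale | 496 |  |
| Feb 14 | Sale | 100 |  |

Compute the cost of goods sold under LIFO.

Feb 6, 285 sold [LIFO — newest first]: 251 @ $4.45 + 34 @ $6.15 = $1,326.05
Feb 12, 496 sold [LIFO — newest first]: 77 @ $2.85 + 330 @ $1.00 + 81 @ $4.40 + 8 @ $6.15 = $955.05
Feb 14, 100 sold [LIFO — newest first]: 100 @ $6.15 = $615.00
Total COGS = $1,326.05 + $955.05 + $615.00 = $2,896.10
Ending inventory: 62 @ $6.15 = $381.30

COGS = $2,896.10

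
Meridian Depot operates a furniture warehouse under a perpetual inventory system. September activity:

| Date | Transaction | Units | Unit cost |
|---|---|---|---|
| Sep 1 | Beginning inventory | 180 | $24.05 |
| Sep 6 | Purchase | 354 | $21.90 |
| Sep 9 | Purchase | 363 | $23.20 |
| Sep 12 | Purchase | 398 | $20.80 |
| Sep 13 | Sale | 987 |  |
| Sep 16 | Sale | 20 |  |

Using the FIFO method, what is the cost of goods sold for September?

Sep 13, 987 sold [FIFO — oldest first]: 180 @ $24.05 + 354 @ $21.90 + 363 @ $23.20 + 90 @ $20.80 = $22,375.20
Sep 16, 20 sold [FIFO — oldest first]: 20 @ $20.80 = $416.00
Total COGS = $22,375.20 + $416.00 = $22,791.20
Ending inventory: 288 @ $20.80 = $5,990.40

COGS = $22,791.20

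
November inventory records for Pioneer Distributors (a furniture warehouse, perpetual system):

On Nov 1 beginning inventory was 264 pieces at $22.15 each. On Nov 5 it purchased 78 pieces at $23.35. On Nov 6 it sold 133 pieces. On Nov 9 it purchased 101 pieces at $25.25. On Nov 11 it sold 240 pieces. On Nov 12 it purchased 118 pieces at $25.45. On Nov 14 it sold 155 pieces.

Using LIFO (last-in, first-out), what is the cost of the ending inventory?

Ending inventory = $730.95

Nov 6, 133 sold [LIFO — newest first]: 78 @ $23.35 + 55 @ $22.15 = $3,039.55
Nov 11, 240 sold [LIFO — newest first]: 101 @ $25.25 + 139 @ $22.15 = $5,629.10
Nov 14, 155 sold [LIFO — newest first]: 118 @ $25.45 + 37 @ $22.15 = $3,822.65
Total COGS = $3,039.55 + $5,629.10 + $3,822.65 = $12,491.30
Ending inventory: 33 @ $22.15 = $730.95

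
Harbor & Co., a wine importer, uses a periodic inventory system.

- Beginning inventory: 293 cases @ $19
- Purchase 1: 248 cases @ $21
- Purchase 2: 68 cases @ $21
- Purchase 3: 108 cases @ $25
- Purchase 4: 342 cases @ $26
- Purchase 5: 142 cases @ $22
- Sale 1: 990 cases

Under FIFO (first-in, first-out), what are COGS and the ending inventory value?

Sale 1 (990) [FIFO — oldest first]: 293 @ $19 + 248 @ $21 + 68 @ $21 + 108 @ $25 + 273 @ $26 = $22,001
Ending inventory: 69 @ $26 + 142 @ $22 = $4,918

COGS = $22,001; ending inventory = $4,918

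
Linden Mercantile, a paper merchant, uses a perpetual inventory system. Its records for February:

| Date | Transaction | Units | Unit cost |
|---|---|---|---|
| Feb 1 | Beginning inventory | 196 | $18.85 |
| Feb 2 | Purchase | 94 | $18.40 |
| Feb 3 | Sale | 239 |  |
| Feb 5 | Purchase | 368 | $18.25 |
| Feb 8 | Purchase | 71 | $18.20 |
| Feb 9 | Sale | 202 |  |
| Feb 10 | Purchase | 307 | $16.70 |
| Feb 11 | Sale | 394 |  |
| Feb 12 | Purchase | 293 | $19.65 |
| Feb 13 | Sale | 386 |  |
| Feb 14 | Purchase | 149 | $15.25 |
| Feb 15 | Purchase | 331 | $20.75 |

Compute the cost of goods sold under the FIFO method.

Feb 3, 239 sold [FIFO — oldest first]: 196 @ $18.85 + 43 @ $18.40 = $4,485.80
Feb 9, 202 sold [FIFO — oldest first]: 51 @ $18.40 + 151 @ $18.25 = $3,694.15
Feb 11, 394 sold [FIFO — oldest first]: 217 @ $18.25 + 71 @ $18.20 + 106 @ $16.70 = $7,022.65
Feb 13, 386 sold [FIFO — oldest first]: 201 @ $16.70 + 185 @ $19.65 = $6,991.95
Total COGS = $4,485.80 + $3,694.15 + $7,022.65 + $6,991.95 = $22,194.55
Ending inventory: 108 @ $19.65 + 149 @ $15.25 + 331 @ $20.75 = $11,262.70

COGS = $22,194.55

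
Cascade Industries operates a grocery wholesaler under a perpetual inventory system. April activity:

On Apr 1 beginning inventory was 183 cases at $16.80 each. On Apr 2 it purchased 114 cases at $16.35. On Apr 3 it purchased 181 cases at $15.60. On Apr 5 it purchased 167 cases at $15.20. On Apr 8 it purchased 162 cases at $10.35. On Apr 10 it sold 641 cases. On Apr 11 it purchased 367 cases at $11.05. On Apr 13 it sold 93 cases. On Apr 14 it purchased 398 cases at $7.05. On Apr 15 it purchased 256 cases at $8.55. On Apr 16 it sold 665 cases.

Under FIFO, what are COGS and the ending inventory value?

COGS = $17,618.60; ending inventory = $3,408.45

Apr 10, 641 sold [FIFO — oldest first]: 183 @ $16.80 + 114 @ $16.35 + 181 @ $15.60 + 163 @ $15.20 = $10,239.50
Apr 13, 93 sold [FIFO — oldest first]: 4 @ $15.20 + 89 @ $10.35 = $981.95
Apr 16, 665 sold [FIFO — oldest first]: 73 @ $10.35 + 367 @ $11.05 + 225 @ $7.05 = $6,397.15
Total COGS = $10,239.50 + $981.95 + $6,397.15 = $17,618.60
Ending inventory: 173 @ $7.05 + 256 @ $8.55 = $3,408.45
Check: goods available $21,027.05 = COGS $17,618.60 + ending $3,408.45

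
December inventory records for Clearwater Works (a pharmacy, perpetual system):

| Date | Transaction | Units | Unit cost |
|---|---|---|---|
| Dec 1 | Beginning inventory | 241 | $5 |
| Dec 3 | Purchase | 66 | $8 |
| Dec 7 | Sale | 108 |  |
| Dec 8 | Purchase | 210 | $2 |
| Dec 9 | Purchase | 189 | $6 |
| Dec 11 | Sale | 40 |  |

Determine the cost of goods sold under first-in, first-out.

Dec 7, 108 sold [FIFO — oldest first]: 108 @ $5 = $540
Dec 11, 40 sold [FIFO — oldest first]: 40 @ $5 = $200
Total COGS = $540 + $200 = $740
Ending inventory: 93 @ $5 + 66 @ $8 + 210 @ $2 + 189 @ $6 = $2,547

COGS = $740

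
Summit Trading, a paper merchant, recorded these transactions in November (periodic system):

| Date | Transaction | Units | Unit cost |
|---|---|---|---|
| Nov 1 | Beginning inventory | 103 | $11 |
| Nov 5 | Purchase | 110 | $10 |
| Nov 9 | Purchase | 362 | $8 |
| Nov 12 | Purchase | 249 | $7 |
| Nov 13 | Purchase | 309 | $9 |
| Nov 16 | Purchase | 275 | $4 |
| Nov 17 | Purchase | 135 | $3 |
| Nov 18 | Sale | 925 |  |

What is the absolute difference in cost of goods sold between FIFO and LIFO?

FIFO COGS: 103 @ $11 + 110 @ $10 + 362 @ $8 + 249 @ $7 + 101 @ $9 = $7,781
LIFO COGS: 135 @ $3 + 275 @ $4 + 309 @ $9 + 206 @ $7 = $5,728
Difference = |$7,781 − $5,728| = $2,053

$2,053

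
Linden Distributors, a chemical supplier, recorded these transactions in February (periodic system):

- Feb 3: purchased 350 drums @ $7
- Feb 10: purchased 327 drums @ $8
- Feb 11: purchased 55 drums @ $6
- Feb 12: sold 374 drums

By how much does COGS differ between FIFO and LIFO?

$240

FIFO COGS: 350 @ $7 + 24 @ $8 = $2,642
LIFO COGS: 55 @ $6 + 319 @ $8 = $2,882
Difference = |$2,642 − $2,882| = $240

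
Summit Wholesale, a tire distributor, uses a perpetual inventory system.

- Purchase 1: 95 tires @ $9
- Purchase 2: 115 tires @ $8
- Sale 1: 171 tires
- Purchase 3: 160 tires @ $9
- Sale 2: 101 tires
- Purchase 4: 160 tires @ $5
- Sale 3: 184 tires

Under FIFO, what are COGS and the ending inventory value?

COGS = $3,645; ending inventory = $370

Sale 1 (171) [FIFO — oldest first]: 95 @ $9 + 76 @ $8 = $1,463
Sale 2 (101) [FIFO — oldest first]: 39 @ $8 + 62 @ $9 = $870
Sale 3 (184) [FIFO — oldest first]: 98 @ $9 + 86 @ $5 = $1,312
Total COGS = $1,463 + $870 + $1,312 = $3,645
Ending inventory: 74 @ $5 = $370
Check: goods available $4,015 = COGS $3,645 + ending $370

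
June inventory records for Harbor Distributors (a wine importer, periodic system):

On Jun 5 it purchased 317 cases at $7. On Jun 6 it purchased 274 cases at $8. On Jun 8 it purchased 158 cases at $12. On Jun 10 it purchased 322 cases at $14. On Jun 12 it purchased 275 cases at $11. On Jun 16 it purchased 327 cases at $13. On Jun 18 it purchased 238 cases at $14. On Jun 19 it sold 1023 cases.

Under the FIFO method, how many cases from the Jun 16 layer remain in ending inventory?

Jun 19, 1023 sold [FIFO — oldest first]: 317 @ $7 + 274 @ $8 + 158 @ $12 + 274 @ $14 = $10,143
Ending inventory: 48 @ $14 + 275 @ $11 + 327 @ $13 + 238 @ $14 = $11,280

327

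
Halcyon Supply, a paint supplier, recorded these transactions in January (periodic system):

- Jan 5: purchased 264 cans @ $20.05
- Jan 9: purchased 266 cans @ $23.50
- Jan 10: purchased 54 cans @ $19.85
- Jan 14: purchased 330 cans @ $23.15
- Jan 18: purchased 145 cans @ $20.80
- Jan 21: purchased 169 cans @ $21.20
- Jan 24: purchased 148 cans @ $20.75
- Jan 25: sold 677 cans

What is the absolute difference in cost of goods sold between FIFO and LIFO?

$122.00

FIFO COGS: 264 @ $20.05 + 266 @ $23.50 + 54 @ $19.85 + 93 @ $23.15 = $14,769.05
LIFO COGS: 148 @ $20.75 + 169 @ $21.20 + 145 @ $20.80 + 215 @ $23.15 = $14,647.05
Difference = |$14,769.05 − $14,647.05| = $122.00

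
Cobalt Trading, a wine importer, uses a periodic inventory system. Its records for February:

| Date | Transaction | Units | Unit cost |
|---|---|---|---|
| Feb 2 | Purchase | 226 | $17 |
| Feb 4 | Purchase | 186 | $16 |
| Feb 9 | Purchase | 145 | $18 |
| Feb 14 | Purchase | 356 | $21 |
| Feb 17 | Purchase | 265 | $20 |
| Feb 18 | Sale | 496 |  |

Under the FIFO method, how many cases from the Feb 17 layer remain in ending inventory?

Feb 18, 496 sold [FIFO — oldest first]: 226 @ $17 + 186 @ $16 + 84 @ $18 = $8,330
Ending inventory: 61 @ $18 + 356 @ $21 + 265 @ $20 = $13,874
Check: goods available $22,204 = COGS $8,330 + ending $13,874

265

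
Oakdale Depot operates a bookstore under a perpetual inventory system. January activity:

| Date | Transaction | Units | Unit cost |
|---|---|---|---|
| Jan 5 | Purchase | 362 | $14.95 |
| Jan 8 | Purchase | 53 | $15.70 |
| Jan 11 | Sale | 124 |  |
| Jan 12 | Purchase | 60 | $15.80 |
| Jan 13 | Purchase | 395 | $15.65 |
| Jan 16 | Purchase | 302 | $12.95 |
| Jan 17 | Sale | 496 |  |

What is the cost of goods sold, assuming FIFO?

Jan 11, 124 sold [FIFO — oldest first]: 124 @ $14.95 = $1,853.80
Jan 17, 496 sold [FIFO — oldest first]: 238 @ $14.95 + 53 @ $15.70 + 60 @ $15.80 + 145 @ $15.65 = $7,607.45
Total COGS = $1,853.80 + $7,607.45 = $9,461.25
Ending inventory: 250 @ $15.65 + 302 @ $12.95 = $7,823.40

COGS = $9,461.25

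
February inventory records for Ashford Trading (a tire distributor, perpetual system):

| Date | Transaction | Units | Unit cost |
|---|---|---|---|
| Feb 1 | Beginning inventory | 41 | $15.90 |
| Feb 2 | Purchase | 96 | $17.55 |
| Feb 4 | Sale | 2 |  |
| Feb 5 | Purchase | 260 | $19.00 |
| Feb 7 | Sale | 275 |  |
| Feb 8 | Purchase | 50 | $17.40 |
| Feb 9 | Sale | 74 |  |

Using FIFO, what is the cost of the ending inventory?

Ending inventory = $1,744.00

Feb 4, 2 sold [FIFO — oldest first]: 2 @ $15.90 = $31.80
Feb 7, 275 sold [FIFO — oldest first]: 39 @ $15.90 + 96 @ $17.55 + 140 @ $19.00 = $4,964.90
Feb 9, 74 sold [FIFO — oldest first]: 74 @ $19.00 = $1,406.00
Total COGS = $31.80 + $4,964.90 + $1,406.00 = $6,402.70
Ending inventory: 46 @ $19.00 + 50 @ $17.40 = $1,744.00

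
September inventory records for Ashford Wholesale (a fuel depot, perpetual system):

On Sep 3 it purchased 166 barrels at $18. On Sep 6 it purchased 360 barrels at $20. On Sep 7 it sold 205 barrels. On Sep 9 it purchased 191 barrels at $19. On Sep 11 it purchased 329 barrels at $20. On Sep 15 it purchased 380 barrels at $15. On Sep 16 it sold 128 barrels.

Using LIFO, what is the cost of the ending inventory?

Sep 7, 205 sold [LIFO — newest first]: 205 @ $20 = $4,100
Sep 16, 128 sold [LIFO — newest first]: 128 @ $15 = $1,920
Total COGS = $4,100 + $1,920 = $6,020
Ending inventory: 166 @ $18 + 155 @ $20 + 191 @ $19 + 329 @ $20 + 252 @ $15 = $20,077
Check: goods available $26,097 = COGS $6,020 + ending $20,077

Ending inventory = $20,077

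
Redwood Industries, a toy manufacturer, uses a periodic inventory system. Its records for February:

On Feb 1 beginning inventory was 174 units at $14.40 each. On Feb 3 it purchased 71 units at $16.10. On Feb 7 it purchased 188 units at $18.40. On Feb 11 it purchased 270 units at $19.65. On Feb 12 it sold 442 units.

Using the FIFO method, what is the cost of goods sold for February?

Feb 12, 442 sold [FIFO — oldest first]: 174 @ $14.40 + 71 @ $16.10 + 188 @ $18.40 + 9 @ $19.65 = $7,284.75
Ending inventory: 261 @ $19.65 = $5,128.65

COGS = $7,284.75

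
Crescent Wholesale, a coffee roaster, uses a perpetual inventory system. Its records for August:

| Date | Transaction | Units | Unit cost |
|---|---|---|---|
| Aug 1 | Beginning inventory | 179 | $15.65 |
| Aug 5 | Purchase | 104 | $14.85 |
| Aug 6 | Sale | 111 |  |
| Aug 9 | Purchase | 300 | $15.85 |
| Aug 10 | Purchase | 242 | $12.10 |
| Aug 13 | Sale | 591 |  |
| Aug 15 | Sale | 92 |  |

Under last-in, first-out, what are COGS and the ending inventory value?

COGS = $11,543.80; ending inventory = $485.15

Aug 6, 111 sold [LIFO — newest first]: 104 @ $14.85 + 7 @ $15.65 = $1,653.95
Aug 13, 591 sold [LIFO — newest first]: 242 @ $12.10 + 300 @ $15.85 + 49 @ $15.65 = $8,450.05
Aug 15, 92 sold [LIFO — newest first]: 92 @ $15.65 = $1,439.80
Total COGS = $1,653.95 + $8,450.05 + $1,439.80 = $11,543.80
Ending inventory: 31 @ $15.65 = $485.15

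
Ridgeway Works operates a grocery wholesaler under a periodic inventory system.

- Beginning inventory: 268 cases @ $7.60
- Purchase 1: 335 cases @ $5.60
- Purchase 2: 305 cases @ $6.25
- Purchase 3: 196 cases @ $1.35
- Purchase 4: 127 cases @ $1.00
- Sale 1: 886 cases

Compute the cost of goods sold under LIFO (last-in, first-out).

COGS = $3,742.65

Sale 1 (886) [LIFO — newest first]: 127 @ $1.00 + 196 @ $1.35 + 305 @ $6.25 + 258 @ $5.60 = $3,742.65
Ending inventory: 268 @ $7.60 + 77 @ $5.60 = $2,468.00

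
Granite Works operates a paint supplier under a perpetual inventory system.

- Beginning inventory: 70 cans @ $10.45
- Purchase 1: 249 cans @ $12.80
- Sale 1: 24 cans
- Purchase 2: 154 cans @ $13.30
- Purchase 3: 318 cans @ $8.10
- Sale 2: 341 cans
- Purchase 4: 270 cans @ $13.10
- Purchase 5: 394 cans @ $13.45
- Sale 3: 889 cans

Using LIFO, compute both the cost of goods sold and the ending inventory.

COGS = $14,970.70; ending inventory = $2,408.30

Sale 1 (24) [LIFO — newest first]: 24 @ $12.80 = $307.20
Sale 2 (341) [LIFO — newest first]: 318 @ $8.10 + 23 @ $13.30 = $2,881.70
Sale 3 (889) [LIFO — newest first]: 394 @ $13.45 + 270 @ $13.10 + 131 @ $13.30 + 94 @ $12.80 = $11,781.80
Total COGS = $307.20 + $2,881.70 + $11,781.80 = $14,970.70
Ending inventory: 70 @ $10.45 + 131 @ $12.80 = $2,408.30
Check: goods available $17,379.00 = COGS $14,970.70 + ending $2,408.30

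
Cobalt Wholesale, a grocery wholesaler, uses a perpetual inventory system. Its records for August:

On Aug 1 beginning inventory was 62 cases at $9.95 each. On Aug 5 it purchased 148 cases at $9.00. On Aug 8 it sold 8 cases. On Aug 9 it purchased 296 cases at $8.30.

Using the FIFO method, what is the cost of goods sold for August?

Aug 8, 8 sold [FIFO — oldest first]: 8 @ $9.95 = $79.60
Ending inventory: 54 @ $9.95 + 148 @ $9.00 + 296 @ $8.30 = $4,326.10

COGS = $79.60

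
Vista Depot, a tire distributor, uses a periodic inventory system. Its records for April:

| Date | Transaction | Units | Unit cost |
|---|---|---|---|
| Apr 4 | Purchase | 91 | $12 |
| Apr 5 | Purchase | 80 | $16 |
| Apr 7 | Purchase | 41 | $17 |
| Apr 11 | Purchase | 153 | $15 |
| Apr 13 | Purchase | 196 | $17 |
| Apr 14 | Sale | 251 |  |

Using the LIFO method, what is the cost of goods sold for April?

Apr 14, 251 sold [LIFO — newest first]: 196 @ $17 + 55 @ $15 = $4,157
Ending inventory: 91 @ $12 + 80 @ $16 + 41 @ $17 + 98 @ $15 = $4,539

COGS = $4,157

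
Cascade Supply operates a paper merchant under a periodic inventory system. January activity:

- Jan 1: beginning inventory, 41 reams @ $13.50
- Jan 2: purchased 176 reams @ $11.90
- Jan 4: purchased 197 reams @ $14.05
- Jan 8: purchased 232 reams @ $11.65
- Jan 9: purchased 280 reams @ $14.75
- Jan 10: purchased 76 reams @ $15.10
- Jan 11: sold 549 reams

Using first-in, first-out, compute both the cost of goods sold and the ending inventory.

COGS = $6,988.50; ending inventory = $6,407.65

Jan 11, 549 sold [FIFO — oldest first]: 41 @ $13.50 + 176 @ $11.90 + 197 @ $14.05 + 135 @ $11.65 = $6,988.50
Ending inventory: 97 @ $11.65 + 280 @ $14.75 + 76 @ $15.10 = $6,407.65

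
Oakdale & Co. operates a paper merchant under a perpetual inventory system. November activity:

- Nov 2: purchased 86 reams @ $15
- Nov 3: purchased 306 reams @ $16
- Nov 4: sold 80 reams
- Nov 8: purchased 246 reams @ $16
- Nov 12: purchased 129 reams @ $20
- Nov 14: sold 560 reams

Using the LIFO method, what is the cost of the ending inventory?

Ending inventory = $1,946

Nov 4, 80 sold [LIFO — newest first]: 80 @ $16 = $1,280
Nov 14, 560 sold [LIFO — newest first]: 129 @ $20 + 246 @ $16 + 185 @ $16 = $9,476
Total COGS = $1,280 + $9,476 = $10,756
Ending inventory: 86 @ $15 + 41 @ $16 = $1,946
Check: goods available $12,702 = COGS $10,756 + ending $1,946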